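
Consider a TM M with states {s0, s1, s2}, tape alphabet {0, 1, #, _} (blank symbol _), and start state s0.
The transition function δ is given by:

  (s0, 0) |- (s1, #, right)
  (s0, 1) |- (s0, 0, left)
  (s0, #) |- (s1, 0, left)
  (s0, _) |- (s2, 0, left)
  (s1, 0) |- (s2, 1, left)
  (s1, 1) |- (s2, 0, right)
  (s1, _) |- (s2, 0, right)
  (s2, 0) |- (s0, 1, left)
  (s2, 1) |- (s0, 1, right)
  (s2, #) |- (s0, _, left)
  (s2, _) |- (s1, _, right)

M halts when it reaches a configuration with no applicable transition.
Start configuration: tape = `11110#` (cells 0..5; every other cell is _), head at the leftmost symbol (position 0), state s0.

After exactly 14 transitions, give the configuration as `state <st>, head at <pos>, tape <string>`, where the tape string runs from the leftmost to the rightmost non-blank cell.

state s2, head at 0, tape ##1010#

s0 | __[1]1110#   read 1 → write 0, move left, go to s0
s0 | _[_]01110#   read _ → write 0, move left, go to s2
s2 | [_]001110#   read _ → write _, move right, go to s1
s1 | _[0]01110#   read 0 → write 1, move left, go to s2
s2 | [_]101110#   read _ → write _, move right, go to s1
s1 | _[1]01110#   read 1 → write 0, move right, go to s2
s2 | _0[0]1110#   read 0 → write 1, move left, go to s0
s0 | _[0]11110#   read 0 → write #, move right, go to s1
s1 | _#[1]1110#   read 1 → write 0, move right, go to s2
s2 | _#0[1]110#   read 1 → write 1, move right, go to s0
s0 | _#01[1]10#   read 1 → write 0, move left, go to s0
s0 | _#0[1]010#   read 1 → write 0, move left, go to s0
s0 | _#[0]0010#   read 0 → write #, move right, go to s1
s1 | _##[0]010#   read 0 → write 1, move left, go to s2
s2 | _#[#]1010#
After 14 steps: state s2, head at 0, tape ##1010#.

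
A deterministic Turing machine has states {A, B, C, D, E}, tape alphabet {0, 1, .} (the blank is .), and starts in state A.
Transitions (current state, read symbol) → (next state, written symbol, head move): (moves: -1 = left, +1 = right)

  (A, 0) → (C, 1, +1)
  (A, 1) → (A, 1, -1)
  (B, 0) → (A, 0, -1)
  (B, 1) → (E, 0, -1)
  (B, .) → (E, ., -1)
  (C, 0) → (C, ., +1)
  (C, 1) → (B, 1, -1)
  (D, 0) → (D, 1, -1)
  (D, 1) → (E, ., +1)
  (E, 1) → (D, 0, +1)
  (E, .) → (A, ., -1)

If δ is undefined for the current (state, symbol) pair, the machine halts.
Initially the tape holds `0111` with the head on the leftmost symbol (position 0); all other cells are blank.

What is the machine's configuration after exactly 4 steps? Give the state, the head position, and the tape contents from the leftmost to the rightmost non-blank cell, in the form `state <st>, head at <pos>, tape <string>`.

state A, head at -2, tape 0111

state=A head=0 tape=..[0]111   (A,0)→(C,1,+1)
state=C head=1 tape=..1[1]11   (C,1)→(B,1,-1)
state=B head=0 tape=..[1]111   (B,1)→(E,0,-1)
state=E head=-1 tape=.[.]0111   (E,.)→(A,.,-1)
state=A head=-2 tape=[.].0111
After 4 steps: state A, head at -2, tape 0111.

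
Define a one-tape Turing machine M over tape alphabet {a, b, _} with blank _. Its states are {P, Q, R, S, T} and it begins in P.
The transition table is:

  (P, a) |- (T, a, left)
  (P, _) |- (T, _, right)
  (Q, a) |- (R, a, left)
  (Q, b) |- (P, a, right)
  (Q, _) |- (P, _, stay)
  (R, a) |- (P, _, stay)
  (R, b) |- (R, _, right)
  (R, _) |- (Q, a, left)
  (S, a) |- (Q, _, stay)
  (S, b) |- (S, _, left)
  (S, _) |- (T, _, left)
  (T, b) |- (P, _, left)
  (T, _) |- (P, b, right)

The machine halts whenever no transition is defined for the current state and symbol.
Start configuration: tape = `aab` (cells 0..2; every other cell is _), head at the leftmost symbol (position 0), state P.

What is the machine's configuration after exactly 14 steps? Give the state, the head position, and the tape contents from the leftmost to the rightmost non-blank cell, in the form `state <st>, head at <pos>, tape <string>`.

state P, head at 0, tape baab

state=P head=0 tape=__[a]ab   (P,a)→(T,a,left)
state=T head=-1 tape=_[_]aab   (T,_)→(P,b,right)
state=P head=0 tape=_b[a]ab   (P,a)→(T,a,left)
state=T head=-1 tape=_[b]aab   (T,b)→(P,_,left)
state=P head=-2 tape=[_]_aab   (P,_)→(T,_,right)
state=T head=-1 tape=_[_]aab   (T,_)→(P,b,right)
state=P head=0 tape=_b[a]ab   (P,a)→(T,a,left)
state=T head=-1 tape=_[b]aab   (T,b)→(P,_,left)
state=P head=-2 tape=[_]_aab   (P,_)→(T,_,right)
state=T head=-1 tape=_[_]aab   (T,_)→(P,b,right)
state=P head=0 tape=_b[a]ab   (P,a)→(T,a,left)
state=T head=-1 tape=_[b]aab   (T,b)→(P,_,left)
state=P head=-2 tape=[_]_aab   (P,_)→(T,_,right)
state=T head=-1 tape=_[_]aab   (T,_)→(P,b,right)
state=P head=0 tape=_b[a]ab
After 14 steps: state P, head at 0, tape baab.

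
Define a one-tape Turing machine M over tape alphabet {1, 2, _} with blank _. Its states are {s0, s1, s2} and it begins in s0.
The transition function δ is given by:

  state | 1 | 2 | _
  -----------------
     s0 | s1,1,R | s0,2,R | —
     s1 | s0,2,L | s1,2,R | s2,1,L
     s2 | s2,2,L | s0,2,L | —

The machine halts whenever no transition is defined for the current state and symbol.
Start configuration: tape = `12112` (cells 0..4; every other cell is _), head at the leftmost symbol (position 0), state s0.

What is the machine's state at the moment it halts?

s0

s0 | [1]2112__   read 1 → write 1, move R, go to s1
s1 | 1[2]112__   read 2 → write 2, move R, go to s1
s1 | 12[1]12__   read 1 → write 2, move L, go to s0
s0 | 1[2]212__   read 2 → write 2, move R, go to s0
s0 | 12[2]12__   read 2 → write 2, move R, go to s0
s0 | 122[1]2__   read 1 → write 1, move R, go to s1
s1 | 1221[2]__   read 2 → write 2, move R, go to s1
s1 | 12212[_]_   read _ → write 1, move L, go to s2
s2 | 1221[2]1_   read 2 → write 2, move L, go to s0
s0 | 122[1]21_   read 1 → write 1, move R, go to s1
s1 | 1221[2]1_   read 2 → write 2, move R, go to s1
s1 | 12212[1]_   read 1 → write 2, move L, go to s0
s0 | 1221[2]2_   read 2 → write 2, move R, go to s0
s0 | 12212[2]_   read 2 → write 2, move R, go to s0
s0 | 122122[_]
No transition is defined for (s0, _); M halts in state s0.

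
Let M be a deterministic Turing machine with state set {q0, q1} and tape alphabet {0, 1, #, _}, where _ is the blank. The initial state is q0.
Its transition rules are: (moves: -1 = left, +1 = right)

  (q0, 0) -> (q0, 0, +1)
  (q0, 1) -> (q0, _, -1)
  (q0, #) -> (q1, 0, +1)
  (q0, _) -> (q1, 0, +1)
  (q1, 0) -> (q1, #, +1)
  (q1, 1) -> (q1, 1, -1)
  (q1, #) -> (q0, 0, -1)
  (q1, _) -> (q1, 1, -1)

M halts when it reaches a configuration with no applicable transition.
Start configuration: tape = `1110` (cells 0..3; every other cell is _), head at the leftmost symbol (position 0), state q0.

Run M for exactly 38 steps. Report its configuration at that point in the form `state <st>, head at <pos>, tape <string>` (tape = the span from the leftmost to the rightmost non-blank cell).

state q0, head at 4, tape 0000001

q0 | __[1]110_   read 1 → write _, move -1, go to q0
q0 | _[_]_110_   read _ → write 0, move +1, go to q1
q1 | _0[_]110_   read _ → write 1, move -1, go to q1
q1 | _[0]1110_   read 0 → write #, move +1, go to q1
q1 | _#[1]110_   read 1 → write 1, move -1, go to q1
q1 | _[#]1110_   read # → write 0, move -1, go to q0
q0 | [_]01110_   read _ → write 0, move +1, go to q1
q1 | 0[0]1110_   read 0 → write #, move +1, go to q1
q1 | 0#[1]110_   read 1 → write 1, move -1, go to q1
q1 | 0[#]1110_   read # → write 0, move -1, go to q0
q0 | [0]01110_   read 0 → write 0, move +1, go to q0
q0 | 0[0]1110_   read 0 → write 0, move +1, go to q0
q0 | 00[1]110_   read 1 → write _, move -1, go to q0
q0 | 0[0]_110_   read 0 → write 0, move +1, go to q0
q0 | 00[_]110_   read _ → write 0, move +1, go to q1
q1 | 000[1]10_   read 1 → write 1, move -1, go to q1
q1 | 00[0]110_   read 0 → write #, move +1, go to q1
q1 | 00#[1]10_   read 1 → write 1, move -1, go to q1
q1 | 00[#]110_   read # → write 0, move -1, go to q0
q0 | 0[0]0110_   read 0 → write 0, move +1, go to q0
q0 | 00[0]110_   read 0 → write 0, move +1, go to q0
q0 | 000[1]10_   read 1 → write _, move -1, go to q0
q0 | 00[0]_10_   read 0 → write 0, move +1, go to q0
q0 | 000[_]10_   read _ → write 0, move +1, go to q1
q1 | 0000[1]0_   read 1 → write 1, move -1, go to q1
q1 | 000[0]10_   read 0 → write #, move +1, go to q1
q1 | 000#[1]0_   read 1 → write 1, move -1, go to q1
q1 | 000[#]10_   read # → write 0, move -1, go to q0
q0 | 00[0]010_   read 0 → write 0, move +1, go to q0
q0 | 000[0]10_   read 0 → write 0, move +1, go to q0
q0 | 0000[1]0_   read 1 → write _, move -1, go to q0
q0 | 000[0]_0_   read 0 → write 0, move +1, go to q0
q0 | 0000[_]0_   read _ → write 0, move +1, go to q1
q1 | 00000[0]_   read 0 → write #, move +1, go to q1
q1 | 00000#[_]   read _ → write 1, move -1, go to q1
q1 | 00000[#]1   read # → write 0, move -1, go to q0
q0 | 0000[0]01   read 0 → write 0, move +1, go to q0
q0 | 00000[0]1   read 0 → write 0, move +1, go to q0
q0 | 000000[1]
After 38 steps: state q0, head at 4, tape 0000001.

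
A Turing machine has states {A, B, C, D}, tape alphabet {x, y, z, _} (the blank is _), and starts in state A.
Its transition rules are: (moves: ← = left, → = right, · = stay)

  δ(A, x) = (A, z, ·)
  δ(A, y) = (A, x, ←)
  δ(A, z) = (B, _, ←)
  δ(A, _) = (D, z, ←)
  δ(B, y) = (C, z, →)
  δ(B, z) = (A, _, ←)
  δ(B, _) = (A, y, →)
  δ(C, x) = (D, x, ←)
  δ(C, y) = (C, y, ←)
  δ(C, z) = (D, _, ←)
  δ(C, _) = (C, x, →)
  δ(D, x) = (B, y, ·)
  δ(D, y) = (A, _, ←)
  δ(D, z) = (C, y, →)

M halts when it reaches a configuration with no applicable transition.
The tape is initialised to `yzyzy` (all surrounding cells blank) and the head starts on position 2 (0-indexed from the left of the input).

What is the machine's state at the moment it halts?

D

state=A head=2 tape=___yz[y]zy   (A,y)→(A,x,←)
state=A head=1 tape=___y[z]xzy   (A,z)→(B,_,←)
state=B head=0 tape=___[y]_xzy   (B,y)→(C,z,→)
state=C head=1 tape=___z[_]xzy   (C,_)→(C,x,→)
state=C head=2 tape=___zx[x]zy   (C,x)→(D,x,←)
state=D head=1 tape=___z[x]xzy   (D,x)→(B,y,·)
state=B head=1 tape=___z[y]xzy   (B,y)→(C,z,→)
state=C head=2 tape=___zz[x]zy   (C,x)→(D,x,←)
state=D head=1 tape=___z[z]xzy   (D,z)→(C,y,→)
state=C head=2 tape=___zy[x]zy   (C,x)→(D,x,←)
state=D head=1 tape=___z[y]xzy   (D,y)→(A,_,←)
state=A head=0 tape=___[z]_xzy   (A,z)→(B,_,←)
state=B head=-1 tape=__[_]__xzy   (B,_)→(A,y,→)
state=A head=0 tape=__y[_]_xzy   (A,_)→(D,z,←)
state=D head=-1 tape=__[y]z_xzy   (D,y)→(A,_,←)
state=A head=-2 tape=_[_]_z_xzy   (A,_)→(D,z,←)
state=D head=-3 tape=[_]z_z_xzy
No transition is defined for (D, _); M halts in state D.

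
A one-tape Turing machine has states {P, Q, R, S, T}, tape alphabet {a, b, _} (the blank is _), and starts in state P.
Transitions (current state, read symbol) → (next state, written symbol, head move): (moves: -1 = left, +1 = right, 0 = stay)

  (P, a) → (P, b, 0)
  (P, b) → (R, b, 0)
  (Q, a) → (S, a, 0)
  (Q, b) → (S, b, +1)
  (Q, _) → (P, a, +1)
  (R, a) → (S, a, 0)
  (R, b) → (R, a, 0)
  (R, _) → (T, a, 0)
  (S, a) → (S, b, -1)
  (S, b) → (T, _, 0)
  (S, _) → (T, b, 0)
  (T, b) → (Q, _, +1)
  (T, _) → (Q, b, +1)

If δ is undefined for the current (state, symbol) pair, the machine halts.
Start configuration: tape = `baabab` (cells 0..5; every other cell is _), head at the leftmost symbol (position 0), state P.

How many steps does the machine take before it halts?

P | _[b]aabab__   read b → write b, move 0, go to R
R | _[b]aabab__   read b → write a, move 0, go to R
R | _[a]aabab__   read a → write a, move 0, go to S
S | _[a]aabab__   read a → write b, move -1, go to S
S | [_]baabab__   read _ → write b, move 0, go to T
T | [b]baabab__   read b → write _, move +1, go to Q
Q | _[b]aabab__   read b → write b, move +1, go to S
S | _b[a]abab__   read a → write b, move -1, go to S
S | _[b]babab__   read b → write _, move 0, go to T
T | _[_]babab__   read _ → write b, move +1, go to Q
Q | _b[b]abab__   read b → write b, move +1, go to S
S | _bb[a]bab__   read a → write b, move -1, go to S
S | _b[b]bbab__   read b → write _, move 0, go to T
T | _b[_]bbab__   read _ → write b, move +1, go to Q
Q | _bb[b]bab__   read b → write b, move +1, go to S
S | _bbb[b]ab__   read b → write _, move 0, go to T
T | _bbb[_]ab__   read _ → write b, move +1, go to Q
Q | _bbbb[a]b__   read a → write a, move 0, go to S
S | _bbbb[a]b__   read a → write b, move -1, go to S
S | _bbb[b]bb__   read b → write _, move 0, go to T
T | _bbb[_]bb__   read _ → write b, move +1, go to Q
Q | _bbbb[b]b__   read b → write b, move +1, go to S
S | _bbbbb[b]__   read b → write _, move 0, go to T
T | _bbbbb[_]__   read _ → write b, move +1, go to Q
Q | _bbbbbb[_]_   read _ → write a, move +1, go to P
P | _bbbbbba[_]
M halts after 25 transitions.

25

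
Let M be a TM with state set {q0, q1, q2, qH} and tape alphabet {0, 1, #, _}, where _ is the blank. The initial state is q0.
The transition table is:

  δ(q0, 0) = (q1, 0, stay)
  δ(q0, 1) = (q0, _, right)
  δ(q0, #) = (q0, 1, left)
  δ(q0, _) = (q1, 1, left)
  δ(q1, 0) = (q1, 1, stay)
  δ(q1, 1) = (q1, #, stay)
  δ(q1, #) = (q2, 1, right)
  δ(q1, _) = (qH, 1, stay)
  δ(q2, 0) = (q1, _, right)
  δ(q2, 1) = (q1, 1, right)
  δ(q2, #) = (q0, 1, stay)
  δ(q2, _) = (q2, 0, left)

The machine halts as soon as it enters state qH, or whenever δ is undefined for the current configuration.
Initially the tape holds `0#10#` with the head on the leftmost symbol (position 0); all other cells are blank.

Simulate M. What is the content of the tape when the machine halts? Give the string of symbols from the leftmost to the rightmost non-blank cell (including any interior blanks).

1__111

state=q0 head=0 tape=[0]#10#_   (q0,0)→(q1,0,stay)
state=q1 head=0 tape=[0]#10#_   (q1,0)→(q1,1,stay)
state=q1 head=0 tape=[1]#10#_   (q1,1)→(q1,#,stay)
state=q1 head=0 tape=[#]#10#_   (q1,#)→(q2,1,right)
state=q2 head=1 tape=1[#]10#_   (q2,#)→(q0,1,stay)
state=q0 head=1 tape=1[1]10#_   (q0,1)→(q0,_,right)
state=q0 head=2 tape=1_[1]0#_   (q0,1)→(q0,_,right)
state=q0 head=3 tape=1__[0]#_   (q0,0)→(q1,0,stay)
state=q1 head=3 tape=1__[0]#_   (q1,0)→(q1,1,stay)
state=q1 head=3 tape=1__[1]#_   (q1,1)→(q1,#,stay)
state=q1 head=3 tape=1__[#]#_   (q1,#)→(q2,1,right)
state=q2 head=4 tape=1__1[#]_   (q2,#)→(q0,1,stay)
state=q0 head=4 tape=1__1[1]_   (q0,1)→(q0,_,right)
state=q0 head=5 tape=1__1_[_]   (q0,_)→(q1,1,left)
state=q1 head=4 tape=1__1[_]1   (q1,_)→(qH,1,stay)
state=qH head=4 tape=1__1[1]1
The non-blank tape span at halt is 1__111.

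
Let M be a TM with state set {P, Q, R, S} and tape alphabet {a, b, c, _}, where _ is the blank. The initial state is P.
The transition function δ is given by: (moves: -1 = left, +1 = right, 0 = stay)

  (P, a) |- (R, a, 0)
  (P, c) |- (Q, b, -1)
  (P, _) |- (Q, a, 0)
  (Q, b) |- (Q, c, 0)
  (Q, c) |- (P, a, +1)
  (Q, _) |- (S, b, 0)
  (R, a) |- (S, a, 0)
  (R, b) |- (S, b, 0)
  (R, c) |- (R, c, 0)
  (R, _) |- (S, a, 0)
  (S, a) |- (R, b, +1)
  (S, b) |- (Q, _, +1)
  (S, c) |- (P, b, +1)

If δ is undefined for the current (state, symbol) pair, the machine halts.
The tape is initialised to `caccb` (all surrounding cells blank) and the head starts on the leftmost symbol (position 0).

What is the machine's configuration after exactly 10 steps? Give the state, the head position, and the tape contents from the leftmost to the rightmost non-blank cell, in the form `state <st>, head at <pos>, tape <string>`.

P | _[c]accb   read c → write b, move -1, go to Q
Q | [_]baccb   read _ → write b, move 0, go to S
S | [b]baccb   read b → write _, move +1, go to Q
Q | _[b]accb   read b → write c, move 0, go to Q
Q | _[c]accb   read c → write a, move +1, go to P
P | _a[a]ccb   read a → write a, move 0, go to R
R | _a[a]ccb   read a → write a, move 0, go to S
S | _a[a]ccb   read a → write b, move +1, go to R
R | _ab[c]cb   read c → write c, move 0, go to R
R | _ab[c]cb   read c → write c, move 0, go to R
R | _ab[c]cb
After 10 steps: state R, head at 2, tape abccb.

state R, head at 2, tape abccb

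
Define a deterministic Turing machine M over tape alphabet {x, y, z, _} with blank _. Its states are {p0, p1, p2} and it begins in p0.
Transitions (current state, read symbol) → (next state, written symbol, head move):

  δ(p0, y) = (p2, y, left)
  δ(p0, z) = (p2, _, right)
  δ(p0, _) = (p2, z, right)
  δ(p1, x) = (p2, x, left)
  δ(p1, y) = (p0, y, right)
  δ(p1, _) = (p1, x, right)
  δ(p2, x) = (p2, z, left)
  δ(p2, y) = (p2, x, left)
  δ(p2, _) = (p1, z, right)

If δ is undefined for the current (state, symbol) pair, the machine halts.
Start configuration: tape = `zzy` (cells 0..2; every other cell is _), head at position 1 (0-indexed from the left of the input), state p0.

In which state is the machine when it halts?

p2

state=p0 head=1 tape=z[z]y   (p0,z)→(p2,_,right)
state=p2 head=2 tape=z_[y]   (p2,y)→(p2,x,left)
state=p2 head=1 tape=z[_]x   (p2,_)→(p1,z,right)
state=p1 head=2 tape=zz[x]   (p1,x)→(p2,x,left)
state=p2 head=1 tape=z[z]x
No transition is defined for (p2, z); M halts in state p2.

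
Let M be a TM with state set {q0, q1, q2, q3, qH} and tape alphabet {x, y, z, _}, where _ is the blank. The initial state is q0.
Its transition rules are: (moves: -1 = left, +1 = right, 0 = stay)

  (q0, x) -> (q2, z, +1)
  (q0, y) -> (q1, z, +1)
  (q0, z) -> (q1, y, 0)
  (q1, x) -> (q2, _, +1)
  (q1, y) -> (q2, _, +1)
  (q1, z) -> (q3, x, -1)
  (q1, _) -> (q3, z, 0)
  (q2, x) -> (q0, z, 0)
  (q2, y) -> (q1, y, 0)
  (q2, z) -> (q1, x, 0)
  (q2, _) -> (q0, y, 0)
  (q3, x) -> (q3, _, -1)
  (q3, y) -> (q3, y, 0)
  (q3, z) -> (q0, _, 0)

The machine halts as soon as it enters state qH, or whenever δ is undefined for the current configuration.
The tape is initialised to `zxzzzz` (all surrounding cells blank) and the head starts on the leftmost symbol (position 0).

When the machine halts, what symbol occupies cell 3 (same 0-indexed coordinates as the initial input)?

_

q0 | [z]xzzzz__   read z → write y, move 0, go to q1
q1 | [y]xzzzz__   read y → write _, move +1, go to q2
q2 | _[x]zzzz__   read x → write z, move 0, go to q0
q0 | _[z]zzzz__   read z → write y, move 0, go to q1
q1 | _[y]zzzz__   read y → write _, move +1, go to q2
q2 | __[z]zzz__   read z → write x, move 0, go to q1
q1 | __[x]zzz__   read x → write _, move +1, go to q2
q2 | ___[z]zz__   read z → write x, move 0, go to q1
q1 | ___[x]zz__   read x → write _, move +1, go to q2
q2 | ____[z]z__   read z → write x, move 0, go to q1
q1 | ____[x]z__   read x → write _, move +1, go to q2
q2 | _____[z]__   read z → write x, move 0, go to q1
q1 | _____[x]__   read x → write _, move +1, go to q2
q2 | ______[_]_   read _ → write y, move 0, go to q0
q0 | ______[y]_   read y → write z, move +1, go to q1
q1 | ______z[_]   read _ → write z, move 0, go to q3
q3 | ______z[z]   read z → write _, move 0, go to q0
q0 | ______z[_]
Cell 3 holds _ when M halts.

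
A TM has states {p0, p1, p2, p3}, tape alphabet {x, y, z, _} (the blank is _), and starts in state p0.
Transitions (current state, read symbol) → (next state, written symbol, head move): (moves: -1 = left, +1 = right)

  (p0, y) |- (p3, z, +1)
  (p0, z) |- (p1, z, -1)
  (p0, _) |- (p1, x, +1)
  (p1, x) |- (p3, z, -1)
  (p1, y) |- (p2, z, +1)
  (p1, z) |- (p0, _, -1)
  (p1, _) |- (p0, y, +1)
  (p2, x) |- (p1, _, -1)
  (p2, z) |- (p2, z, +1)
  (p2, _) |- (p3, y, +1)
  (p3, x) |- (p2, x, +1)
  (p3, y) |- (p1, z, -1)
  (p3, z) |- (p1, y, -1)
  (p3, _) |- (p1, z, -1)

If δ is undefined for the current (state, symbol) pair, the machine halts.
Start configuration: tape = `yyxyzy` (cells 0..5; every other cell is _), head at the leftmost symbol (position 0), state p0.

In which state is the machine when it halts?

p2

p0 | ___[y]yxyzy   read y → write z, move +1, go to p3
p3 | ___z[y]xyzy   read y → write z, move -1, go to p1
p1 | ___[z]zxyzy   read z → write _, move -1, go to p0
p0 | __[_]_zxyzy   read _ → write x, move +1, go to p1
p1 | __x[_]zxyzy   read _ → write y, move +1, go to p0
p0 | __xy[z]xyzy   read z → write z, move -1, go to p1
p1 | __x[y]zxyzy   read y → write z, move +1, go to p2
p2 | __xz[z]xyzy   read z → write z, move +1, go to p2
p2 | __xzz[x]yzy   read x → write _, move -1, go to p1
p1 | __xz[z]_yzy   read z → write _, move -1, go to p0
p0 | __x[z]__yzy   read z → write z, move -1, go to p1
p1 | __[x]z__yzy   read x → write z, move -1, go to p3
p3 | _[_]zz__yzy   read _ → write z, move -1, go to p1
p1 | [_]zzz__yzy   read _ → write y, move +1, go to p0
p0 | y[z]zz__yzy   read z → write z, move -1, go to p1
p1 | [y]zzz__yzy   read y → write z, move +1, go to p2
p2 | z[z]zz__yzy   read z → write z, move +1, go to p2
p2 | zz[z]z__yzy   read z → write z, move +1, go to p2
p2 | zzz[z]__yzy   read z → write z, move +1, go to p2
p2 | zzzz[_]_yzy   read _ → write y, move +1, go to p3
p3 | zzzzy[_]yzy   read _ → write z, move -1, go to p1
p1 | zzzz[y]zyzy   read y → write z, move +1, go to p2
p2 | zzzzz[z]yzy   read z → write z, move +1, go to p2
p2 | zzzzzz[y]zy
No transition is defined for (p2, y); M halts in state p2.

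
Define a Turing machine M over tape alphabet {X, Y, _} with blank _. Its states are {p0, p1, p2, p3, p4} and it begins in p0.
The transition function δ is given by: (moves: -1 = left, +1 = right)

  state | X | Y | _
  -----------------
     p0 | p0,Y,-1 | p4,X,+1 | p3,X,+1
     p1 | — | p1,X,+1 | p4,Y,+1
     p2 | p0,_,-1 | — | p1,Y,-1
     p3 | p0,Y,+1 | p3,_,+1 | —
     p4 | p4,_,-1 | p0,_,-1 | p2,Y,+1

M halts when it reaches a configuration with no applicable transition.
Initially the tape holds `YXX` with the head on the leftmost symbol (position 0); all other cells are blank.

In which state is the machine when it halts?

p3

p0 | __[Y]XX   read Y → write X, move +1, go to p4
p4 | __X[X]X   read X → write _, move -1, go to p4
p4 | __[X]_X   read X → write _, move -1, go to p4
p4 | _[_]__X   read _ → write Y, move +1, go to p2
p2 | _Y[_]_X   read _ → write Y, move -1, go to p1
p1 | _[Y]Y_X   read Y → write X, move +1, go to p1
p1 | _X[Y]_X   read Y → write X, move +1, go to p1
p1 | _XX[_]X   read _ → write Y, move +1, go to p4
p4 | _XXY[X]   read X → write _, move -1, go to p4
p4 | _XX[Y]_   read Y → write _, move -1, go to p0
p0 | _X[X]__   read X → write Y, move -1, go to p0
p0 | _[X]Y__   read X → write Y, move -1, go to p0
p0 | [_]YY__   read _ → write X, move +1, go to p3
p3 | X[Y]Y__   read Y → write _, move +1, go to p3
p3 | X_[Y]__   read Y → write _, move +1, go to p3
p3 | X__[_]_
No transition is defined for (p3, _); M halts in state p3.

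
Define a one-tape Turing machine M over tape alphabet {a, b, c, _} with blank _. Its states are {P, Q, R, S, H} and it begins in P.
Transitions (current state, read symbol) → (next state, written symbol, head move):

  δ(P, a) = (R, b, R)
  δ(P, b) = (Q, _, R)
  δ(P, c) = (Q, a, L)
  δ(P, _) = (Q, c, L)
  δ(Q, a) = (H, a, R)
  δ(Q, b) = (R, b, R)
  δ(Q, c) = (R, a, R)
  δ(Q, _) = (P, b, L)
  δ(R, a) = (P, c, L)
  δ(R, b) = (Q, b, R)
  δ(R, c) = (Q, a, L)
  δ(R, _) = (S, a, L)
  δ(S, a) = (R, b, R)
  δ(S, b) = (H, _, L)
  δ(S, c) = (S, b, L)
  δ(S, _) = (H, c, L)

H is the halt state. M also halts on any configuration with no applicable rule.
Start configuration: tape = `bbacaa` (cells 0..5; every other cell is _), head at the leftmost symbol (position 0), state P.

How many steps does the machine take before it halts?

state=P head=0 tape=[b]bacaa   (P,b)→(Q,_,R)
state=Q head=1 tape=_[b]acaa   (Q,b)→(R,b,R)
state=R head=2 tape=_b[a]caa   (R,a)→(P,c,L)
state=P head=1 tape=_[b]ccaa   (P,b)→(Q,_,R)
state=Q head=2 tape=__[c]caa   (Q,c)→(R,a,R)
state=R head=3 tape=__a[c]aa   (R,c)→(Q,a,L)
state=Q head=2 tape=__[a]aaa   (Q,a)→(H,a,R)
state=H head=3 tape=__a[a]aa
M halts after 7 transitions.

7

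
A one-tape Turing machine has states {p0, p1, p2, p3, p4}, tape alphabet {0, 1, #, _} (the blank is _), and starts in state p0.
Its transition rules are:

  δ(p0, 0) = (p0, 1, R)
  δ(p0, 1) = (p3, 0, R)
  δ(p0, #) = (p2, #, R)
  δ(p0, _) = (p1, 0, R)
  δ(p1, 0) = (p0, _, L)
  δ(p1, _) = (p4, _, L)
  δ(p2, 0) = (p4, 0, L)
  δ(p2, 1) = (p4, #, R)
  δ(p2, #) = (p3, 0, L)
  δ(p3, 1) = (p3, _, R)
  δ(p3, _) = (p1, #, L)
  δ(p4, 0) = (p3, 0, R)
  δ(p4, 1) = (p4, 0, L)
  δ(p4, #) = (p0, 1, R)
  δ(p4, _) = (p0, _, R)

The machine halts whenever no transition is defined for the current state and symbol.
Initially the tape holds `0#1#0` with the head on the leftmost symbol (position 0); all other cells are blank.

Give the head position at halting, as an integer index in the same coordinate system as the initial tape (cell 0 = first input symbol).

3

state=p0 head=0 tape=[0]#1#0__   (p0,0)→(p0,1,R)
state=p0 head=1 tape=1[#]1#0__   (p0,#)→(p2,#,R)
state=p2 head=2 tape=1#[1]#0__   (p2,1)→(p4,#,R)
state=p4 head=3 tape=1##[#]0__   (p4,#)→(p0,1,R)
state=p0 head=4 tape=1##1[0]__   (p0,0)→(p0,1,R)
state=p0 head=5 tape=1##11[_]_   (p0,_)→(p1,0,R)
state=p1 head=6 tape=1##110[_]   (p1,_)→(p4,_,L)
state=p4 head=5 tape=1##11[0]_   (p4,0)→(p3,0,R)
state=p3 head=6 tape=1##110[_]   (p3,_)→(p1,#,L)
state=p1 head=5 tape=1##11[0]#   (p1,0)→(p0,_,L)
state=p0 head=4 tape=1##1[1]_#   (p0,1)→(p3,0,R)
state=p3 head=5 tape=1##10[_]#   (p3,_)→(p1,#,L)
state=p1 head=4 tape=1##1[0]##   (p1,0)→(p0,_,L)
state=p0 head=3 tape=1##[1]_##   (p0,1)→(p3,0,R)
state=p3 head=4 tape=1##0[_]##   (p3,_)→(p1,#,L)
state=p1 head=3 tape=1##[0]###   (p1,0)→(p0,_,L)
state=p0 head=2 tape=1#[#]_###   (p0,#)→(p2,#,R)
state=p2 head=3 tape=1##[_]###
At halt the head is at cell 3.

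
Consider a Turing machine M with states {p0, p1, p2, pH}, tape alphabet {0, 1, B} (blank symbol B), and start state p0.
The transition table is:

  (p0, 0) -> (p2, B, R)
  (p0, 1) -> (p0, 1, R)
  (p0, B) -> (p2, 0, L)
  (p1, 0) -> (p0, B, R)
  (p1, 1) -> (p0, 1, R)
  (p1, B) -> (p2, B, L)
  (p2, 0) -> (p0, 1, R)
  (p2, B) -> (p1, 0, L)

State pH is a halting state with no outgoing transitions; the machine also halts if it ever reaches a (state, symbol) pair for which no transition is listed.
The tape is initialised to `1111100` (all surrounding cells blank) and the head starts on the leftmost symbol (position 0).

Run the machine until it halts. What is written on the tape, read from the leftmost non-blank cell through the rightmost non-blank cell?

p0 | [1]111100B   read 1 → write 1, move R, go to p0
p0 | 1[1]11100B   read 1 → write 1, move R, go to p0
p0 | 11[1]1100B   read 1 → write 1, move R, go to p0
p0 | 111[1]100B   read 1 → write 1, move R, go to p0
p0 | 1111[1]00B   read 1 → write 1, move R, go to p0
p0 | 11111[0]0B   read 0 → write B, move R, go to p2
p2 | 11111B[0]B   read 0 → write 1, move R, go to p0
p0 | 11111B1[B]   read B → write 0, move L, go to p2
p2 | 11111B[1]0
The non-blank tape span at halt is 11111B10.

11111B10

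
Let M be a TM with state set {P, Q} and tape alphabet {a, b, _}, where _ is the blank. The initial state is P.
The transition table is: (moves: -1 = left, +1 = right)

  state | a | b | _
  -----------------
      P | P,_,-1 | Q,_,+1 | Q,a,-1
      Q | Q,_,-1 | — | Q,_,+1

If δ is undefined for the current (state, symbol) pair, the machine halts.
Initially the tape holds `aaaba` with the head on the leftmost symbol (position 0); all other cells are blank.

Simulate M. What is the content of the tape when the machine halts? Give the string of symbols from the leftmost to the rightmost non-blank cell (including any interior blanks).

state=P head=0 tape=__[a]aaba   (P,a)→(P,_,-1)
state=P head=-1 tape=_[_]_aaba   (P,_)→(Q,a,-1)
state=Q head=-2 tape=[_]a_aaba   (Q,_)→(Q,_,+1)
state=Q head=-1 tape=_[a]_aaba   (Q,a)→(Q,_,-1)
state=Q head=-2 tape=[_]__aaba   (Q,_)→(Q,_,+1)
state=Q head=-1 tape=_[_]_aaba   (Q,_)→(Q,_,+1)
state=Q head=0 tape=__[_]aaba   (Q,_)→(Q,_,+1)
state=Q head=1 tape=___[a]aba   (Q,a)→(Q,_,-1)
state=Q head=0 tape=__[_]_aba   (Q,_)→(Q,_,+1)
state=Q head=1 tape=___[_]aba   (Q,_)→(Q,_,+1)
state=Q head=2 tape=____[a]ba   (Q,a)→(Q,_,-1)
state=Q head=1 tape=___[_]_ba   (Q,_)→(Q,_,+1)
state=Q head=2 tape=____[_]ba   (Q,_)→(Q,_,+1)
state=Q head=3 tape=_____[b]a
The non-blank tape span at halt is ba.

ba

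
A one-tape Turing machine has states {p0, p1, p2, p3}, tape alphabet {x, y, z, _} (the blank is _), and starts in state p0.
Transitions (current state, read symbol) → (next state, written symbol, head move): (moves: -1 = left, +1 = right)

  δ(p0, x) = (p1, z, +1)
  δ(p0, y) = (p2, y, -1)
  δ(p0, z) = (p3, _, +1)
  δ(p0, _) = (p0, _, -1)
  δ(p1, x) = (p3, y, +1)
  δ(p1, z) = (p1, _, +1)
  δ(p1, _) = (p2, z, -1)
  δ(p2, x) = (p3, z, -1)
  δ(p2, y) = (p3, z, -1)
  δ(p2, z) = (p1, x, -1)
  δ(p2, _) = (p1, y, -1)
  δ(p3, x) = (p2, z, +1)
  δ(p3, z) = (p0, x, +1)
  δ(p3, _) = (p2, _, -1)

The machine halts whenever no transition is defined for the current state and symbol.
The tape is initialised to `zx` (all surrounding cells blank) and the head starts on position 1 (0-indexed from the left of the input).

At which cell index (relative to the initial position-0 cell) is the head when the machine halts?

1

p0 | z[x]__   read x → write z, move +1, go to p1
p1 | zz[_]_   read _ → write z, move -1, go to p2
p2 | z[z]z_   read z → write x, move -1, go to p1
p1 | [z]xz_   read z → write _, move +1, go to p1
p1 | _[x]z_   read x → write y, move +1, go to p3
p3 | _y[z]_   read z → write x, move +1, go to p0
p0 | _yx[_]   read _ → write _, move -1, go to p0
p0 | _y[x]_   read x → write z, move +1, go to p1
p1 | _yz[_]   read _ → write z, move -1, go to p2
p2 | _y[z]z   read z → write x, move -1, go to p1
p1 | _[y]xz
At halt the head is at cell 1.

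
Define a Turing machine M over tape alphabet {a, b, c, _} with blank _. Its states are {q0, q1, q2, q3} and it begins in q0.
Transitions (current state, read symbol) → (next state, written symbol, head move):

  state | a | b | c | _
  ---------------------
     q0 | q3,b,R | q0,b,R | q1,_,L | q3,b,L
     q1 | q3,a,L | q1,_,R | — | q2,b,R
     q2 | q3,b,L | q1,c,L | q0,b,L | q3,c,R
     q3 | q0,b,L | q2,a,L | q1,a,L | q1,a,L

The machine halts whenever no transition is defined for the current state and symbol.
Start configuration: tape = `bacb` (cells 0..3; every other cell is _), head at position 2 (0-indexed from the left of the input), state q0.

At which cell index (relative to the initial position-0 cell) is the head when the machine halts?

0

q0 | __ba[c]b   read c → write _, move L, go to q1
q1 | __b[a]_b   read a → write a, move L, go to q3
q3 | __[b]a_b   read b → write a, move L, go to q2
q2 | _[_]aa_b   read _ → write c, move R, go to q3
q3 | _c[a]a_b   read a → write b, move L, go to q0
q0 | _[c]ba_b   read c → write _, move L, go to q1
q1 | [_]_ba_b   read _ → write b, move R, go to q2
q2 | b[_]ba_b   read _ → write c, move R, go to q3
q3 | bc[b]a_b   read b → write a, move L, go to q2
q2 | b[c]aa_b   read c → write b, move L, go to q0
q0 | [b]baa_b   read b → write b, move R, go to q0
q0 | b[b]aa_b   read b → write b, move R, go to q0
q0 | bb[a]a_b   read a → write b, move R, go to q3
q3 | bbb[a]_b   read a → write b, move L, go to q0
q0 | bb[b]b_b   read b → write b, move R, go to q0
q0 | bbb[b]_b   read b → write b, move R, go to q0
q0 | bbbb[_]b   read _ → write b, move L, go to q3
q3 | bbb[b]bb   read b → write a, move L, go to q2
q2 | bb[b]abb   read b → write c, move L, go to q1
q1 | b[b]cabb   read b → write _, move R, go to q1
q1 | b_[c]abb
At halt the head is at cell 0.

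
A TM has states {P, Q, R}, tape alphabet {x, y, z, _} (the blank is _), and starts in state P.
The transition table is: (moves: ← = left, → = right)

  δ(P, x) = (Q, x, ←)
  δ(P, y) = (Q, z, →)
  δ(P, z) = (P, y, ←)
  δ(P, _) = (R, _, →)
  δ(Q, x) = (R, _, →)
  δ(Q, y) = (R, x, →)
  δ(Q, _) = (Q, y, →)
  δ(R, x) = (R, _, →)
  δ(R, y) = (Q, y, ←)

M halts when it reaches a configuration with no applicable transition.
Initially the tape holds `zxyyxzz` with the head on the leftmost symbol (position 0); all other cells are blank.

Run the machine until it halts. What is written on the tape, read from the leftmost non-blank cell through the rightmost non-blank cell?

P | _[z]xyyxzz   read z → write y, move ←, go to P
P | [_]yxyyxzz   read _ → write _, move →, go to R
R | _[y]xyyxzz   read y → write y, move ←, go to Q
Q | [_]yxyyxzz   read _ → write y, move →, go to Q
Q | y[y]xyyxzz   read y → write x, move →, go to R
R | yx[x]yyxzz   read x → write _, move →, go to R
R | yx_[y]yxzz   read y → write y, move ←, go to Q
Q | yx[_]yyxzz   read _ → write y, move →, go to Q
Q | yxy[y]yxzz   read y → write x, move →, go to R
R | yxyx[y]xzz   read y → write y, move ←, go to Q
Q | yxy[x]yxzz   read x → write _, move →, go to R
R | yxy_[y]xzz   read y → write y, move ←, go to Q
Q | yxy[_]yxzz   read _ → write y, move →, go to Q
Q | yxyy[y]xzz   read y → write x, move →, go to R
R | yxyyx[x]zz   read x → write _, move →, go to R
R | yxyyx_[z]z
The non-blank tape span at halt is yxyyx_zz.

yxyyx_zz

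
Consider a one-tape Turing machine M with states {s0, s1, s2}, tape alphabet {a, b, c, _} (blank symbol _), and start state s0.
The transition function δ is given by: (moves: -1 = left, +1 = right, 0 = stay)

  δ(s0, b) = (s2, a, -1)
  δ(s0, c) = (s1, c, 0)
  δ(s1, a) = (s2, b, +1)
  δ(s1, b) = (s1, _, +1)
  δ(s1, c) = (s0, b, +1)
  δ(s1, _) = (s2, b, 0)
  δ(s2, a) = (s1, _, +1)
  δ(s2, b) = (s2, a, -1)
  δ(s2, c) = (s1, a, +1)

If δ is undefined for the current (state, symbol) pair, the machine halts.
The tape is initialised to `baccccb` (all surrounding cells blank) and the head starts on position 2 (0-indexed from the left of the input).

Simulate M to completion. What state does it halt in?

s0 | ba[c]cccb_   read c → write c, move 0, go to s1
s1 | ba[c]cccb_   read c → write b, move +1, go to s0
s0 | bab[c]ccb_   read c → write c, move 0, go to s1
s1 | bab[c]ccb_   read c → write b, move +1, go to s0
s0 | babb[c]cb_   read c → write c, move 0, go to s1
s1 | babb[c]cb_   read c → write b, move +1, go to s0
s0 | babbb[c]b_   read c → write c, move 0, go to s1
s1 | babbb[c]b_   read c → write b, move +1, go to s0
s0 | babbbb[b]_   read b → write a, move -1, go to s2
s2 | babbb[b]a_   read b → write a, move -1, go to s2
s2 | babb[b]aa_   read b → write a, move -1, go to s2
s2 | bab[b]aaa_   read b → write a, move -1, go to s2
s2 | ba[b]aaaa_   read b → write a, move -1, go to s2
s2 | b[a]aaaaa_   read a → write _, move +1, go to s1
s1 | b_[a]aaaa_   read a → write b, move +1, go to s2
s2 | b_b[a]aaa_   read a → write _, move +1, go to s1
s1 | b_b_[a]aa_   read a → write b, move +1, go to s2
s2 | b_b_b[a]a_   read a → write _, move +1, go to s1
s1 | b_b_b_[a]_   read a → write b, move +1, go to s2
s2 | b_b_b_b[_]
No transition is defined for (s2, _); M halts in state s2.

s2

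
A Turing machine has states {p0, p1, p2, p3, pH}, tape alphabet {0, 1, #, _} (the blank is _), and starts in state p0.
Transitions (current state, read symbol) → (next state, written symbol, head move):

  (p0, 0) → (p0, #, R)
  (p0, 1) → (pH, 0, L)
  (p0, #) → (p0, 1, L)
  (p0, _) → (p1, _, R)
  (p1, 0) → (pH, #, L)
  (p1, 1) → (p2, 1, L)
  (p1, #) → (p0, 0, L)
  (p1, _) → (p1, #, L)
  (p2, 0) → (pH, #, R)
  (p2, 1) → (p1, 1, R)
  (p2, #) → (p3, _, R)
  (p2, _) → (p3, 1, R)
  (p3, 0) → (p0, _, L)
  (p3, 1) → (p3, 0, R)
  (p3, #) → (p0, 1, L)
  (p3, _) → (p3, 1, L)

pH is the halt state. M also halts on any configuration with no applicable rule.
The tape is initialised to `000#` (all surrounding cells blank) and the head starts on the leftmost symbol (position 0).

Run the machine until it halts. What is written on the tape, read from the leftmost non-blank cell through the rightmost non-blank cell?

100#0_1

p0 | _[0]00#__   read 0 → write #, move R, go to p0
p0 | _#[0]0#__   read 0 → write #, move R, go to p0
p0 | _##[0]#__   read 0 → write #, move R, go to p0
p0 | _###[#]__   read # → write 1, move L, go to p0
p0 | _##[#]1__   read # → write 1, move L, go to p0
p0 | _#[#]11__   read # → write 1, move L, go to p0
p0 | _[#]111__   read # → write 1, move L, go to p0
p0 | [_]1111__   read _ → write _, move R, go to p1
p1 | _[1]111__   read 1 → write 1, move L, go to p2
p2 | [_]1111__   read _ → write 1, move R, go to p3
p3 | 1[1]111__   read 1 → write 0, move R, go to p3
p3 | 10[1]11__   read 1 → write 0, move R, go to p3
p3 | 100[1]1__   read 1 → write 0, move R, go to p3
p3 | 1000[1]__   read 1 → write 0, move R, go to p3
p3 | 10000[_]_   read _ → write 1, move L, go to p3
p3 | 1000[0]1_   read 0 → write _, move L, go to p0
p0 | 100[0]_1_   read 0 → write #, move R, go to p0
p0 | 100#[_]1_   read _ → write _, move R, go to p1
p1 | 100#_[1]_   read 1 → write 1, move L, go to p2
p2 | 100#[_]1_   read _ → write 1, move R, go to p3
p3 | 100#1[1]_   read 1 → write 0, move R, go to p3
p3 | 100#10[_]   read _ → write 1, move L, go to p3
p3 | 100#1[0]1   read 0 → write _, move L, go to p0
p0 | 100#[1]_1   read 1 → write 0, move L, go to pH
pH | 100[#]0_1
The non-blank tape span at halt is 100#0_1.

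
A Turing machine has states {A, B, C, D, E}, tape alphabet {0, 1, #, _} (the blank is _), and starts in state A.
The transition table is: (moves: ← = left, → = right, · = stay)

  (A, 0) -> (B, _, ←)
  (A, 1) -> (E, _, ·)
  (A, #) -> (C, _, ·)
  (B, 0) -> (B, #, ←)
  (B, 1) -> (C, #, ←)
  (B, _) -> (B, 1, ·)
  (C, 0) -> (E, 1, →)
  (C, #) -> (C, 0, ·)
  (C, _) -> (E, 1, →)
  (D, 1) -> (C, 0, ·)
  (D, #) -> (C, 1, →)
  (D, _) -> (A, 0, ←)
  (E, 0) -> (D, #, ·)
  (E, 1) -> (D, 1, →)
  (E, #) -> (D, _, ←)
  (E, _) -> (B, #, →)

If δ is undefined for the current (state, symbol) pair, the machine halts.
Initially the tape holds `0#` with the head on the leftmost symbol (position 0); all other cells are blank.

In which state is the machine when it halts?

B

A | __[0]#   read 0 → write _, move ←, go to B
B | _[_]_#   read _ → write 1, move ·, go to B
B | _[1]_#   read 1 → write #, move ←, go to C
C | [_]#_#   read _ → write 1, move →, go to E
E | 1[#]_#   read # → write _, move ←, go to D
D | [1]__#   read 1 → write 0, move ·, go to C
C | [0]__#   read 0 → write 1, move →, go to E
E | 1[_]_#   read _ → write #, move →, go to B
B | 1#[_]#   read _ → write 1, move ·, go to B
B | 1#[1]#   read 1 → write #, move ←, go to C
C | 1[#]##   read # → write 0, move ·, go to C
C | 1[0]##   read 0 → write 1, move →, go to E
E | 11[#]#   read # → write _, move ←, go to D
D | 1[1]_#   read 1 → write 0, move ·, go to C
C | 1[0]_#   read 0 → write 1, move →, go to E
E | 11[_]#   read _ → write #, move →, go to B
B | 11#[#]
No transition is defined for (B, #); M halts in state B.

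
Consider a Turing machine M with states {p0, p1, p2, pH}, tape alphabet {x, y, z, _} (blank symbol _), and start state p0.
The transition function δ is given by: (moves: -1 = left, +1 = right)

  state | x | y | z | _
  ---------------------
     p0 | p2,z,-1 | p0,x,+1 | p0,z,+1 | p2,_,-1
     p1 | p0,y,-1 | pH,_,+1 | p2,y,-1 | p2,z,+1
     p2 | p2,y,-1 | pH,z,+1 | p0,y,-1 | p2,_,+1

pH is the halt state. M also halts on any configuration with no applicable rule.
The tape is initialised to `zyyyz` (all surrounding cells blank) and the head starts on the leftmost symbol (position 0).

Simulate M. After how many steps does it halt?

p0 | __[z]yyyz_   read z → write z, move +1, go to p0
p0 | __z[y]yyz_   read y → write x, move +1, go to p0
p0 | __zx[y]yz_   read y → write x, move +1, go to p0
p0 | __zxx[y]z_   read y → write x, move +1, go to p0
p0 | __zxxx[z]_   read z → write z, move +1, go to p0
p0 | __zxxxz[_]   read _ → write _, move -1, go to p2
p2 | __zxxx[z]_   read z → write y, move -1, go to p0
p0 | __zxx[x]y_   read x → write z, move -1, go to p2
p2 | __zx[x]zy_   read x → write y, move -1, go to p2
p2 | __z[x]yzy_   read x → write y, move -1, go to p2
p2 | __[z]yyzy_   read z → write y, move -1, go to p0
p0 | _[_]yyyzy_   read _ → write _, move -1, go to p2
p2 | [_]_yyyzy_   read _ → write _, move +1, go to p2
p2 | _[_]yyyzy_   read _ → write _, move +1, go to p2
p2 | __[y]yyzy_   read y → write z, move +1, go to pH
pH | __z[y]yzy_
M halts after 15 transitions.

15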